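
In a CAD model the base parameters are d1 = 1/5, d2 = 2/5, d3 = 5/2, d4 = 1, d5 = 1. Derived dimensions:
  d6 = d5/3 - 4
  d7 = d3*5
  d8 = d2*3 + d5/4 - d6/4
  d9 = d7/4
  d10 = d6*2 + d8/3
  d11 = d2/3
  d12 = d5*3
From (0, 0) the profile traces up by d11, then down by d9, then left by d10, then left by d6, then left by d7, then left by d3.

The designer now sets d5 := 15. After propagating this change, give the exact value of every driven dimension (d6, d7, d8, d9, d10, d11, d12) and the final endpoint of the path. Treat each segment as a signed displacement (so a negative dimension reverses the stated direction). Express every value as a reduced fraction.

d6 = 1
d7 = 25/2
d8 = 47/10
d9 = 25/8
d10 = 107/30
d11 = 2/15
d12 = 45
endpoint = (-587/30, -359/120)

Apply edit: d5 := 15
  d6 = d5/3 - 4 = 1
  d7 = d3*5 = 25/2
  d8 = d2*3 + d5/4 - d6/4 = 47/10
  d9 = d7/4 = 25/8
  d10 = d6*2 + d8/3 = 107/30
  d11 = d2/3 = 2/15
  d12 = d5*3 = 45
Walk from origin (0, 0):
  seg 1: up by d11 = 2/15 → (0, 2/15)
  seg 2: down by d9 = 25/8 → (0, -359/120)
  seg 3: left by d10 = 107/30 → (-107/30, -359/120)
  seg 4: left by d6 = 1 → (-137/30, -359/120)
  seg 5: left by d7 = 25/2 → (-256/15, -359/120)
  seg 6: left by d3 = 5/2 → (-587/30, -359/120)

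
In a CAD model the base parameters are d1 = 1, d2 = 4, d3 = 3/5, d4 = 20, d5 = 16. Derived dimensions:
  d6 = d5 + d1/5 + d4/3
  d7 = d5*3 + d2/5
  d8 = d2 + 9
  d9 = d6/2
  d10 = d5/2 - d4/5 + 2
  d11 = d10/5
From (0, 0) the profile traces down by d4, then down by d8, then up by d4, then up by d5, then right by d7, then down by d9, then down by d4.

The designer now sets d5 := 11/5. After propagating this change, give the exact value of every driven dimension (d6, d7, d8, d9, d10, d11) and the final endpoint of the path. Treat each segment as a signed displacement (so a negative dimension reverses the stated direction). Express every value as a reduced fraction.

d6 = 136/15
d7 = 37/5
d8 = 13
d9 = 68/15
d10 = -9/10
d11 = -9/50
endpoint = (37/5, -106/3)

Apply edit: d5 := 11/5
  d6 = d5 + d1/5 + d4/3 = 136/15
  d7 = d5*3 + d2/5 = 37/5
  d8 = d2 + 9 = 13
  d9 = d6/2 = 68/15
  d10 = d5/2 - d4/5 + 2 = -9/10
  d11 = d10/5 = -9/50
Walk from origin (0, 0):
  seg 1: down by d4 = 20 → (0, -20)
  seg 2: down by d8 = 13 → (0, -33)
  seg 3: up by d4 = 20 → (0, -13)
  seg 4: up by d5 = 11/5 → (0, -54/5)
  seg 5: right by d7 = 37/5 → (37/5, -54/5)
  seg 6: down by d9 = 68/15 → (37/5, -46/3)
  seg 7: down by d4 = 20 → (37/5, -106/3)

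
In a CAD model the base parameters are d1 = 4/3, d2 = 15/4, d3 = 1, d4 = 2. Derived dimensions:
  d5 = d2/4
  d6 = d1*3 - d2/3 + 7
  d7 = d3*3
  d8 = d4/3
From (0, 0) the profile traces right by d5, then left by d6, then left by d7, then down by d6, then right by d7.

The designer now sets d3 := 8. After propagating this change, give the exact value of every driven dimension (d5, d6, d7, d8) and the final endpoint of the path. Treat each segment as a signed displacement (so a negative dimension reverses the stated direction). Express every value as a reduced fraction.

d5 = 15/16
d6 = 39/4
d7 = 24
d8 = 2/3
endpoint = (-141/16, -39/4)

Apply edit: d3 := 8
  d5 = d2/4 = 15/16
  d6 = d1*3 - d2/3 + 7 = 39/4
  d7 = d3*3 = 24
  d8 = d4/3 = 2/3
Walk from origin (0, 0):
  seg 1: right by d5 = 15/16 → (15/16, 0)
  seg 2: left by d6 = 39/4 → (-141/16, 0)
  seg 3: left by d7 = 24 → (-525/16, 0)
  seg 4: down by d6 = 39/4 → (-525/16, -39/4)
  seg 5: right by d7 = 24 → (-141/16, -39/4)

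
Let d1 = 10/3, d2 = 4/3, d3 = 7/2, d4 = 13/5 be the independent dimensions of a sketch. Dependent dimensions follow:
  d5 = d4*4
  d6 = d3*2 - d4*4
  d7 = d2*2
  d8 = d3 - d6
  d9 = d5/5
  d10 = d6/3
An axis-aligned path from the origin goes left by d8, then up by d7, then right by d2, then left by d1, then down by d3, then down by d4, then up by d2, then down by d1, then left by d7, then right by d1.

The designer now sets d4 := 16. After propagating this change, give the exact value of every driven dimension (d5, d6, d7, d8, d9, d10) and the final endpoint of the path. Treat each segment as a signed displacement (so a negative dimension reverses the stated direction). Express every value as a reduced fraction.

d5 = 64
d6 = -57
d7 = 8/3
d8 = 121/2
d9 = 64/5
d10 = -19
endpoint = (-371/6, -113/6)

Apply edit: d4 := 16
  d5 = d4*4 = 64
  d6 = d3*2 - d4*4 = -57
  d7 = d2*2 = 8/3
  d8 = d3 - d6 = 121/2
  d9 = d5/5 = 64/5
  d10 = d6/3 = -19
Walk from origin (0, 0):
  seg 1: left by d8 = 121/2 → (-121/2, 0)
  seg 2: up by d7 = 8/3 → (-121/2, 8/3)
  seg 3: right by d2 = 4/3 → (-355/6, 8/3)
  seg 4: left by d1 = 10/3 → (-125/2, 8/3)
  seg 5: down by d3 = 7/2 → (-125/2, -5/6)
  seg 6: down by d4 = 16 → (-125/2, -101/6)
  seg 7: up by d2 = 4/3 → (-125/2, -31/2)
  seg 8: down by d1 = 10/3 → (-125/2, -113/6)
  seg 9: left by d7 = 8/3 → (-391/6, -113/6)
  seg 10: right by d1 = 10/3 → (-371/6, -113/6)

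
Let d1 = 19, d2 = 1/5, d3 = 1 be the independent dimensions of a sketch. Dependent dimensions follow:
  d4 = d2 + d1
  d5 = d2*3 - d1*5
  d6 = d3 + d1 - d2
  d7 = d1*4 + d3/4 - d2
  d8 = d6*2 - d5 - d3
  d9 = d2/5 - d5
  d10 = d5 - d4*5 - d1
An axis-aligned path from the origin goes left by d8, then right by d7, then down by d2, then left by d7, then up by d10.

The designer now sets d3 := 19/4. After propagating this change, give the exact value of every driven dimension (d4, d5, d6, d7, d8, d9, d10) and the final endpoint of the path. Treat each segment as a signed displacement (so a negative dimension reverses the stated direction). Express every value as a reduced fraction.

d4 = 96/5
d5 = -472/5
d6 = 471/20
d7 = 6159/80
d8 = 547/4
d9 = 2361/25
d10 = -1047/5
endpoint = (-547/4, -1048/5)

Apply edit: d3 := 19/4
  d4 = d2 + d1 = 96/5
  d5 = d2*3 - d1*5 = -472/5
  d6 = d3 + d1 - d2 = 471/20
  d7 = d1*4 + d3/4 - d2 = 6159/80
  d8 = d6*2 - d5 - d3 = 547/4
  d9 = d2/5 - d5 = 2361/25
  d10 = d5 - d4*5 - d1 = -1047/5
Walk from origin (0, 0):
  seg 1: left by d8 = 547/4 → (-547/4, 0)
  seg 2: right by d7 = 6159/80 → (-4781/80, 0)
  seg 3: down by d2 = 1/5 → (-4781/80, -1/5)
  seg 4: left by d7 = 6159/80 → (-547/4, -1/5)
  seg 5: up by d10 = -1047/5 → (-547/4, -1048/5)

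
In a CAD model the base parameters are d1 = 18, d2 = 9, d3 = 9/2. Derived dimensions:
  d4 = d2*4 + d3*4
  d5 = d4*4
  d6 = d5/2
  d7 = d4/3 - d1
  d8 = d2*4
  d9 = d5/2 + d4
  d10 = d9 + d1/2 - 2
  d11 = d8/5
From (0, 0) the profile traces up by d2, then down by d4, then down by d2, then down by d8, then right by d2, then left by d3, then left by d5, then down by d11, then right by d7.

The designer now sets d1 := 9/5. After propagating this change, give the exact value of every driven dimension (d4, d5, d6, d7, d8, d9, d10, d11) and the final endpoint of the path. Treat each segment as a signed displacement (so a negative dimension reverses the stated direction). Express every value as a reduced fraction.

Apply edit: d1 := 9/5
  d4 = d2*4 + d3*4 = 54
  d5 = d4*4 = 216
  d6 = d5/2 = 108
  d7 = d4/3 - d1 = 81/5
  d8 = d2*4 = 36
  d9 = d5/2 + d4 = 162
  d10 = d9 + d1/2 - 2 = 1609/10
  d11 = d8/5 = 36/5
Walk from origin (0, 0):
  seg 1: up by d2 = 9 → (0, 9)
  seg 2: down by d4 = 54 → (0, -45)
  seg 3: down by d2 = 9 → (0, -54)
  seg 4: down by d8 = 36 → (0, -90)
  seg 5: right by d2 = 9 → (9, -90)
  seg 6: left by d3 = 9/2 → (9/2, -90)
  seg 7: left by d5 = 216 → (-423/2, -90)
  seg 8: down by d11 = 36/5 → (-423/2, -486/5)
  seg 9: right by d7 = 81/5 → (-1953/10, -486/5)

d4 = 54
d5 = 216
d6 = 108
d7 = 81/5
d8 = 36
d9 = 162
d10 = 1609/10
d11 = 36/5
endpoint = (-1953/10, -486/5)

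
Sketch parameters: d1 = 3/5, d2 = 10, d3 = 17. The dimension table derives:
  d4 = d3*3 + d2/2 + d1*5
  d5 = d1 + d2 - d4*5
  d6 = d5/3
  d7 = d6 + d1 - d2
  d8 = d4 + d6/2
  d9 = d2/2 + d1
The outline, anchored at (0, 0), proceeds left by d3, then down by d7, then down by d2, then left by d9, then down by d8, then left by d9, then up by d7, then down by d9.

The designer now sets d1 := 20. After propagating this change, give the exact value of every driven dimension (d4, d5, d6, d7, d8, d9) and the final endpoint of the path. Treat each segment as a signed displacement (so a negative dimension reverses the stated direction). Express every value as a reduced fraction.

d4 = 156
d5 = -750
d6 = -250
d7 = -240
d8 = 31
d9 = 25
endpoint = (-67, -66)

Apply edit: d1 := 20
  d4 = d3*3 + d2/2 + d1*5 = 156
  d5 = d1 + d2 - d4*5 = -750
  d6 = d5/3 = -250
  d7 = d6 + d1 - d2 = -240
  d8 = d4 + d6/2 = 31
  d9 = d2/2 + d1 = 25
Walk from origin (0, 0):
  seg 1: left by d3 = 17 → (-17, 0)
  seg 2: down by d7 = -240 → (-17, 240)
  seg 3: down by d2 = 10 → (-17, 230)
  seg 4: left by d9 = 25 → (-42, 230)
  seg 5: down by d8 = 31 → (-42, 199)
  seg 6: left by d9 = 25 → (-67, 199)
  seg 7: up by d7 = -240 → (-67, -41)
  seg 8: down by d9 = 25 → (-67, -66)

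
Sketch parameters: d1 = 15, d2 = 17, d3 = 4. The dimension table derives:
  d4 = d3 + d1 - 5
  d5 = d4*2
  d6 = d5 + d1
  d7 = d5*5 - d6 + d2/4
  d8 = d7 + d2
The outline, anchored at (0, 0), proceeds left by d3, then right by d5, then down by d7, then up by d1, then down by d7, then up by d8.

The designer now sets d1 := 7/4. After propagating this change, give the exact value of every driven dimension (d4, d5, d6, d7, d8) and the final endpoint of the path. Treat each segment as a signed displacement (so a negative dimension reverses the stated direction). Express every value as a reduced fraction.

Apply edit: d1 := 7/4
  d4 = d3 + d1 - 5 = 3/4
  d5 = d4*2 = 3/2
  d6 = d5 + d1 = 13/4
  d7 = d5*5 - d6 + d2/4 = 17/2
  d8 = d7 + d2 = 51/2
Walk from origin (0, 0):
  seg 1: left by d3 = 4 → (-4, 0)
  seg 2: right by d5 = 3/2 → (-5/2, 0)
  seg 3: down by d7 = 17/2 → (-5/2, -17/2)
  seg 4: up by d1 = 7/4 → (-5/2, -27/4)
  seg 5: down by d7 = 17/2 → (-5/2, -61/4)
  seg 6: up by d8 = 51/2 → (-5/2, 41/4)

d4 = 3/4
d5 = 3/2
d6 = 13/4
d7 = 17/2
d8 = 51/2
endpoint = (-5/2, 41/4)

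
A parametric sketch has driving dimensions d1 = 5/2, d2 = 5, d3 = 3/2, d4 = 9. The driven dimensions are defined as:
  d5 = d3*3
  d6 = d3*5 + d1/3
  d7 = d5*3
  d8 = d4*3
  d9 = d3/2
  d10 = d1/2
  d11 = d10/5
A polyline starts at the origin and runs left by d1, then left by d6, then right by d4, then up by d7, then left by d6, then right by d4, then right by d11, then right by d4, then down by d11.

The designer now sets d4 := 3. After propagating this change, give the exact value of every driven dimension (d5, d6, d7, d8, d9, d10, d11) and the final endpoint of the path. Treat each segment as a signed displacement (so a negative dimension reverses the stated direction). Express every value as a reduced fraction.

d5 = 9/2
d6 = 25/3
d7 = 27/2
d8 = 9
d9 = 3/4
d10 = 5/4
d11 = 1/4
endpoint = (-119/12, 53/4)

Apply edit: d4 := 3
  d5 = d3*3 = 9/2
  d6 = d3*5 + d1/3 = 25/3
  d7 = d5*3 = 27/2
  d8 = d4*3 = 9
  d9 = d3/2 = 3/4
  d10 = d1/2 = 5/4
  d11 = d10/5 = 1/4
Walk from origin (0, 0):
  seg 1: left by d1 = 5/2 → (-5/2, 0)
  seg 2: left by d6 = 25/3 → (-65/6, 0)
  seg 3: right by d4 = 3 → (-47/6, 0)
  seg 4: up by d7 = 27/2 → (-47/6, 27/2)
  seg 5: left by d6 = 25/3 → (-97/6, 27/2)
  seg 6: right by d4 = 3 → (-79/6, 27/2)
  seg 7: right by d11 = 1/4 → (-155/12, 27/2)
  seg 8: right by d4 = 3 → (-119/12, 27/2)
  seg 9: down by d11 = 1/4 → (-119/12, 53/4)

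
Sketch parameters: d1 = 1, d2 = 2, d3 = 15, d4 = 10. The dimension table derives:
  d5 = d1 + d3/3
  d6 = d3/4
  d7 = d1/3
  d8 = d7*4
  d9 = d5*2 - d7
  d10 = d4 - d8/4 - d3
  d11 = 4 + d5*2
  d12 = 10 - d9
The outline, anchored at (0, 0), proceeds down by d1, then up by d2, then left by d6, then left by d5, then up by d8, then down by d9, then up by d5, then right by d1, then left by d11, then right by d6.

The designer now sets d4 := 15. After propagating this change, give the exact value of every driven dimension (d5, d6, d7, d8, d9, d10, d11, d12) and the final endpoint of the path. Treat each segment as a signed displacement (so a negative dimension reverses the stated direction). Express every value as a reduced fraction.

Apply edit: d4 := 15
  d5 = d1 + d3/3 = 6
  d6 = d3/4 = 15/4
  d7 = d1/3 = 1/3
  d8 = d7*4 = 4/3
  d9 = d5*2 - d7 = 35/3
  d10 = d4 - d8/4 - d3 = -1/3
  d11 = 4 + d5*2 = 16
  d12 = 10 - d9 = -5/3
Walk from origin (0, 0):
  seg 1: down by d1 = 1 → (0, -1)
  seg 2: up by d2 = 2 → (0, 1)
  seg 3: left by d6 = 15/4 → (-15/4, 1)
  seg 4: left by d5 = 6 → (-39/4, 1)
  seg 5: up by d8 = 4/3 → (-39/4, 7/3)
  seg 6: down by d9 = 35/3 → (-39/4, -28/3)
  seg 7: up by d5 = 6 → (-39/4, -10/3)
  seg 8: right by d1 = 1 → (-35/4, -10/3)
  seg 9: left by d11 = 16 → (-99/4, -10/3)
  seg 10: right by d6 = 15/4 → (-21, -10/3)

d5 = 6
d6 = 15/4
d7 = 1/3
d8 = 4/3
d9 = 35/3
d10 = -1/3
d11 = 16
d12 = -5/3
endpoint = (-21, -10/3)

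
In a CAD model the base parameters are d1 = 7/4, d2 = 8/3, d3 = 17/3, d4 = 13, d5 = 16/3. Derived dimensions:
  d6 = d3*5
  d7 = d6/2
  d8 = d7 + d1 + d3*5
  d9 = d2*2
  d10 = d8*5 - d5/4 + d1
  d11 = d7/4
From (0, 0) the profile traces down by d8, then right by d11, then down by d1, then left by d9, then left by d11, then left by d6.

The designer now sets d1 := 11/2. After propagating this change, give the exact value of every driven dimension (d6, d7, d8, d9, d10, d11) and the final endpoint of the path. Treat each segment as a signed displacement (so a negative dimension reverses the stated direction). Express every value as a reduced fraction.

Apply edit: d1 := 11/2
  d6 = d3*5 = 85/3
  d7 = d6/2 = 85/6
  d8 = d7 + d1 + d3*5 = 48
  d9 = d2*2 = 16/3
  d10 = d8*5 - d5/4 + d1 = 1465/6
  d11 = d7/4 = 85/24
Walk from origin (0, 0):
  seg 1: down by d8 = 48 → (0, -48)
  seg 2: right by d11 = 85/24 → (85/24, -48)
  seg 3: down by d1 = 11/2 → (85/24, -107/2)
  seg 4: left by d9 = 16/3 → (-43/24, -107/2)
  seg 5: left by d11 = 85/24 → (-16/3, -107/2)
  seg 6: left by d6 = 85/3 → (-101/3, -107/2)

d6 = 85/3
d7 = 85/6
d8 = 48
d9 = 16/3
d10 = 1465/6
d11 = 85/24
endpoint = (-101/3, -107/2)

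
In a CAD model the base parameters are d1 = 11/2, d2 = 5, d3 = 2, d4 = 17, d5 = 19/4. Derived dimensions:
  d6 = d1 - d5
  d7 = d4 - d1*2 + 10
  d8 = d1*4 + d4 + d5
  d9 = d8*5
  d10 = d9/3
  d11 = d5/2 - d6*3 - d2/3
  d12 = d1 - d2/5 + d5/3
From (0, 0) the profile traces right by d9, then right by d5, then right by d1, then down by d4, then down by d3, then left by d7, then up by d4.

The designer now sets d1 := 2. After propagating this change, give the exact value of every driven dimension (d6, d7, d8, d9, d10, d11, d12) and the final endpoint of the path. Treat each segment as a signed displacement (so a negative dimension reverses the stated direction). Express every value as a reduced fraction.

Apply edit: d1 := 2
  d6 = d1 - d5 = -11/4
  d7 = d4 - d1*2 + 10 = 23
  d8 = d1*4 + d4 + d5 = 119/4
  d9 = d8*5 = 595/4
  d10 = d9/3 = 595/12
  d11 = d5/2 - d6*3 - d2/3 = 215/24
  d12 = d1 - d2/5 + d5/3 = 31/12
Walk from origin (0, 0):
  seg 1: right by d9 = 595/4 → (595/4, 0)
  seg 2: right by d5 = 19/4 → (307/2, 0)
  seg 3: right by d1 = 2 → (311/2, 0)
  seg 4: down by d4 = 17 → (311/2, -17)
  seg 5: down by d3 = 2 → (311/2, -19)
  seg 6: left by d7 = 23 → (265/2, -19)
  seg 7: up by d4 = 17 → (265/2, -2)

d6 = -11/4
d7 = 23
d8 = 119/4
d9 = 595/4
d10 = 595/12
d11 = 215/24
d12 = 31/12
endpoint = (265/2, -2)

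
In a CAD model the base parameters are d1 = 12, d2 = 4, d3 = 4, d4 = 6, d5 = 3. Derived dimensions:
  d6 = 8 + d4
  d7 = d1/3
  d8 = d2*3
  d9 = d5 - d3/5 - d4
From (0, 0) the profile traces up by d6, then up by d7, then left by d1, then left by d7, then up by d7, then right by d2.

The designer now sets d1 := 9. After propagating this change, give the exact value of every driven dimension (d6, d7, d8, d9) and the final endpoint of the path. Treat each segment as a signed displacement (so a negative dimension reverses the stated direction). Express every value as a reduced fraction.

Apply edit: d1 := 9
  d6 = 8 + d4 = 14
  d7 = d1/3 = 3
  d8 = d2*3 = 12
  d9 = d5 - d3/5 - d4 = -19/5
Walk from origin (0, 0):
  seg 1: up by d6 = 14 → (0, 14)
  seg 2: up by d7 = 3 → (0, 17)
  seg 3: left by d1 = 9 → (-9, 17)
  seg 4: left by d7 = 3 → (-12, 17)
  seg 5: up by d7 = 3 → (-12, 20)
  seg 6: right by d2 = 4 → (-8, 20)

d6 = 14
d7 = 3
d8 = 12
d9 = -19/5
endpoint = (-8, 20)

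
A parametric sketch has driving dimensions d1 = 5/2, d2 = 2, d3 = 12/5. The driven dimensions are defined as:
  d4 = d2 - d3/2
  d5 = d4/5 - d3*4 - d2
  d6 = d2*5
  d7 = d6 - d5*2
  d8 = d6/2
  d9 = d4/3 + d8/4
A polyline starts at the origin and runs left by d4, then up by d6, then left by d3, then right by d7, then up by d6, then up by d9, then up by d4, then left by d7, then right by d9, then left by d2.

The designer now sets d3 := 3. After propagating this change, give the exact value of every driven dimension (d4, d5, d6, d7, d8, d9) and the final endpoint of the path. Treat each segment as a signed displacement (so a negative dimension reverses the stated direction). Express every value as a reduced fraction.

d4 = 1/2
d5 = -139/10
d6 = 10
d7 = 189/5
d8 = 5
d9 = 17/12
endpoint = (-49/12, 263/12)

Apply edit: d3 := 3
  d4 = d2 - d3/2 = 1/2
  d5 = d4/5 - d3*4 - d2 = -139/10
  d6 = d2*5 = 10
  d7 = d6 - d5*2 = 189/5
  d8 = d6/2 = 5
  d9 = d4/3 + d8/4 = 17/12
Walk from origin (0, 0):
  seg 1: left by d4 = 1/2 → (-1/2, 0)
  seg 2: up by d6 = 10 → (-1/2, 10)
  seg 3: left by d3 = 3 → (-7/2, 10)
  seg 4: right by d7 = 189/5 → (343/10, 10)
  seg 5: up by d6 = 10 → (343/10, 20)
  seg 6: up by d9 = 17/12 → (343/10, 257/12)
  seg 7: up by d4 = 1/2 → (343/10, 263/12)
  seg 8: left by d7 = 189/5 → (-7/2, 263/12)
  seg 9: right by d9 = 17/12 → (-25/12, 263/12)
  seg 10: left by d2 = 2 → (-49/12, 263/12)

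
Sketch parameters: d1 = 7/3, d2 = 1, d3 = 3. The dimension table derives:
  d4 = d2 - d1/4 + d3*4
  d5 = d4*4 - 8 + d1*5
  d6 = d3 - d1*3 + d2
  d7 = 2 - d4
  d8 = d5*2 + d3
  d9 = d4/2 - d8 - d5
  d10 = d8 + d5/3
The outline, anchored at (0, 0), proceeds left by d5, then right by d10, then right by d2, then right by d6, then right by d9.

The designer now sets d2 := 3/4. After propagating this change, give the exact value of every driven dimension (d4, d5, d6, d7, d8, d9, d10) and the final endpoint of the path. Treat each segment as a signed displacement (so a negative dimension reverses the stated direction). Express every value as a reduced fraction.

d4 = 73/6
d5 = 157/3
d6 = -13/4
d7 = -61/6
d8 = 323/3
d9 = -1847/12
d10 = 1126/9
endpoint = (-3011/36, 0)

Apply edit: d2 := 3/4
  d4 = d2 - d1/4 + d3*4 = 73/6
  d5 = d4*4 - 8 + d1*5 = 157/3
  d6 = d3 - d1*3 + d2 = -13/4
  d7 = 2 - d4 = -61/6
  d8 = d5*2 + d3 = 323/3
  d9 = d4/2 - d8 - d5 = -1847/12
  d10 = d8 + d5/3 = 1126/9
Walk from origin (0, 0):
  seg 1: left by d5 = 157/3 → (-157/3, 0)
  seg 2: right by d10 = 1126/9 → (655/9, 0)
  seg 3: right by d2 = 3/4 → (2647/36, 0)
  seg 4: right by d6 = -13/4 → (1265/18, 0)
  seg 5: right by d9 = -1847/12 → (-3011/36, 0)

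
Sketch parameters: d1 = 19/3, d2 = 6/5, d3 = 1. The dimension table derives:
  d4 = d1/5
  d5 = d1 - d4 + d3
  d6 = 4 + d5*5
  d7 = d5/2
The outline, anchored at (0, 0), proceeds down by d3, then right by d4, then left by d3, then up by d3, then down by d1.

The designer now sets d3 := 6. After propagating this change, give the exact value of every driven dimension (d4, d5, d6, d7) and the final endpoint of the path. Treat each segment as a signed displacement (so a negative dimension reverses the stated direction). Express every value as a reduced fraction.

d4 = 19/15
d5 = 166/15
d6 = 178/3
d7 = 83/15
endpoint = (-71/15, -19/3)

Apply edit: d3 := 6
  d4 = d1/5 = 19/15
  d5 = d1 - d4 + d3 = 166/15
  d6 = 4 + d5*5 = 178/3
  d7 = d5/2 = 83/15
Walk from origin (0, 0):
  seg 1: down by d3 = 6 → (0, -6)
  seg 2: right by d4 = 19/15 → (19/15, -6)
  seg 3: left by d3 = 6 → (-71/15, -6)
  seg 4: up by d3 = 6 → (-71/15, 0)
  seg 5: down by d1 = 19/3 → (-71/15, -19/3)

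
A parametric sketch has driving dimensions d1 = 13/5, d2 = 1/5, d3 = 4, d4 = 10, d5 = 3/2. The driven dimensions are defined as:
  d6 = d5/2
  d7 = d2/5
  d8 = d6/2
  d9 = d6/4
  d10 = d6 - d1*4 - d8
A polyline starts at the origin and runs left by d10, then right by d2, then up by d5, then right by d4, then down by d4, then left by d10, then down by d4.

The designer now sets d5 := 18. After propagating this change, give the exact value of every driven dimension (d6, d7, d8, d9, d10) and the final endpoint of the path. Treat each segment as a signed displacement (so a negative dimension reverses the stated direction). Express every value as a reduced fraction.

Apply edit: d5 := 18
  d6 = d5/2 = 9
  d7 = d2/5 = 1/25
  d8 = d6/2 = 9/2
  d9 = d6/4 = 9/4
  d10 = d6 - d1*4 - d8 = -59/10
Walk from origin (0, 0):
  seg 1: left by d10 = -59/10 → (59/10, 0)
  seg 2: right by d2 = 1/5 → (61/10, 0)
  seg 3: up by d5 = 18 → (61/10, 18)
  seg 4: right by d4 = 10 → (161/10, 18)
  seg 5: down by d4 = 10 → (161/10, 8)
  seg 6: left by d10 = -59/10 → (22, 8)
  seg 7: down by d4 = 10 → (22, -2)

d6 = 9
d7 = 1/25
d8 = 9/2
d9 = 9/4
d10 = -59/10
endpoint = (22, -2)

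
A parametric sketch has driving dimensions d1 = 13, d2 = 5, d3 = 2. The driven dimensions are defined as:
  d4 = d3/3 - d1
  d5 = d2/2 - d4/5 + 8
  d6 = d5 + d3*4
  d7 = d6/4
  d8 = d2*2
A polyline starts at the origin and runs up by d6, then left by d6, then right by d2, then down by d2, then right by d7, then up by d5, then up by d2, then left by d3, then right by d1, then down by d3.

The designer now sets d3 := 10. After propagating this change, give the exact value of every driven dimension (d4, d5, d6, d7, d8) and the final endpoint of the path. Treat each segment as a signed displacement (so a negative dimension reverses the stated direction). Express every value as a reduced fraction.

Apply edit: d3 := 10
  d4 = d3/3 - d1 = -29/3
  d5 = d2/2 - d4/5 + 8 = 373/30
  d6 = d5 + d3*4 = 1573/30
  d7 = d6/4 = 1573/120
  d8 = d2*2 = 10
Walk from origin (0, 0):
  seg 1: up by d6 = 1573/30 → (0, 1573/30)
  seg 2: left by d6 = 1573/30 → (-1573/30, 1573/30)
  seg 3: right by d2 = 5 → (-1423/30, 1573/30)
  seg 4: down by d2 = 5 → (-1423/30, 1423/30)
  seg 5: right by d7 = 1573/120 → (-1373/40, 1423/30)
  seg 6: up by d5 = 373/30 → (-1373/40, 898/15)
  seg 7: up by d2 = 5 → (-1373/40, 973/15)
  seg 8: left by d3 = 10 → (-1773/40, 973/15)
  seg 9: right by d1 = 13 → (-1253/40, 973/15)
  seg 10: down by d3 = 10 → (-1253/40, 823/15)

d4 = -29/3
d5 = 373/30
d6 = 1573/30
d7 = 1573/120
d8 = 10
endpoint = (-1253/40, 823/15)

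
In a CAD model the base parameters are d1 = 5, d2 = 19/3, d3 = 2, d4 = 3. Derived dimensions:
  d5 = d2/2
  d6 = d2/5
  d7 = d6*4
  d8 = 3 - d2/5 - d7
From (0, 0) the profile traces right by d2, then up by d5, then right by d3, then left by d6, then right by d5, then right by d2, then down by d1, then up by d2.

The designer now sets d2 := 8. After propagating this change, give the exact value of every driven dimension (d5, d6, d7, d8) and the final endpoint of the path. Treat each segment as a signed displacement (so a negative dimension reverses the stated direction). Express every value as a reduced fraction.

Apply edit: d2 := 8
  d5 = d2/2 = 4
  d6 = d2/5 = 8/5
  d7 = d6*4 = 32/5
  d8 = 3 - d2/5 - d7 = -5
Walk from origin (0, 0):
  seg 1: right by d2 = 8 → (8, 0)
  seg 2: up by d5 = 4 → (8, 4)
  seg 3: right by d3 = 2 → (10, 4)
  seg 4: left by d6 = 8/5 → (42/5, 4)
  seg 5: right by d5 = 4 → (62/5, 4)
  seg 6: right by d2 = 8 → (102/5, 4)
  seg 7: down by d1 = 5 → (102/5, -1)
  seg 8: up by d2 = 8 → (102/5, 7)

d5 = 4
d6 = 8/5
d7 = 32/5
d8 = -5
endpoint = (102/5, 7)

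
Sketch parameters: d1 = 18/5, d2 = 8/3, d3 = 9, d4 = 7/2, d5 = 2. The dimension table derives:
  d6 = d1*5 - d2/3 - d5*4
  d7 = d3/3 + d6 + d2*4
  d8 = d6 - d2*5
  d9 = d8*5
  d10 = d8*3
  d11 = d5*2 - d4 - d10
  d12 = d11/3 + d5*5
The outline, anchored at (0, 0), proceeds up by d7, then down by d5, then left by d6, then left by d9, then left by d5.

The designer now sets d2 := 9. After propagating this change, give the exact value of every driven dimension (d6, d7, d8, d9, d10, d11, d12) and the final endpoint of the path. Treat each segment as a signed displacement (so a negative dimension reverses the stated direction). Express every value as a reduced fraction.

Apply edit: d2 := 9
  d6 = d1*5 - d2/3 - d5*4 = 7
  d7 = d3/3 + d6 + d2*4 = 46
  d8 = d6 - d2*5 = -38
  d9 = d8*5 = -190
  d10 = d8*3 = -114
  d11 = d5*2 - d4 - d10 = 229/2
  d12 = d11/3 + d5*5 = 289/6
Walk from origin (0, 0):
  seg 1: up by d7 = 46 → (0, 46)
  seg 2: down by d5 = 2 → (0, 44)
  seg 3: left by d6 = 7 → (-7, 44)
  seg 4: left by d9 = -190 → (183, 44)
  seg 5: left by d5 = 2 → (181, 44)

d6 = 7
d7 = 46
d8 = -38
d9 = -190
d10 = -114
d11 = 229/2
d12 = 289/6
endpoint = (181, 44)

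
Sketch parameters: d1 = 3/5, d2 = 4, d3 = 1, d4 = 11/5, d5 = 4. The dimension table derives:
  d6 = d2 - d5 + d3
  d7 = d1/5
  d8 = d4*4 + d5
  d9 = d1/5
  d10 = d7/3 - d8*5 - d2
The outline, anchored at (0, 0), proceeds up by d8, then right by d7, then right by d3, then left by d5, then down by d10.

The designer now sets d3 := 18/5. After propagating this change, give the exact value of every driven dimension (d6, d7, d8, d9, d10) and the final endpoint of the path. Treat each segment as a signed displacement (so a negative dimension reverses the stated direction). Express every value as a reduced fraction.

d6 = 18/5
d7 = 3/25
d8 = 64/5
d9 = 3/25
d10 = -1699/25
endpoint = (-7/25, 2019/25)

Apply edit: d3 := 18/5
  d6 = d2 - d5 + d3 = 18/5
  d7 = d1/5 = 3/25
  d8 = d4*4 + d5 = 64/5
  d9 = d1/5 = 3/25
  d10 = d7/3 - d8*5 - d2 = -1699/25
Walk from origin (0, 0):
  seg 1: up by d8 = 64/5 → (0, 64/5)
  seg 2: right by d7 = 3/25 → (3/25, 64/5)
  seg 3: right by d3 = 18/5 → (93/25, 64/5)
  seg 4: left by d5 = 4 → (-7/25, 64/5)
  seg 5: down by d10 = -1699/25 → (-7/25, 2019/25)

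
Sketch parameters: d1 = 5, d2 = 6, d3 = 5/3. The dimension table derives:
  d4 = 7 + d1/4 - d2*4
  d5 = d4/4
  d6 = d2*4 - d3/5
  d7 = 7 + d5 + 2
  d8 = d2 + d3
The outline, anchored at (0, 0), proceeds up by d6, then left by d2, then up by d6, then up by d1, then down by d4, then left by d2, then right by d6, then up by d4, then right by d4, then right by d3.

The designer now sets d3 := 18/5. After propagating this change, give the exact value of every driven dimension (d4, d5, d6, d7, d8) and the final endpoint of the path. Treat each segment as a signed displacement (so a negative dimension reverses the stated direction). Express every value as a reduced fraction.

Apply edit: d3 := 18/5
  d4 = 7 + d1/4 - d2*4 = -63/4
  d5 = d4/4 = -63/16
  d6 = d2*4 - d3/5 = 582/25
  d7 = 7 + d5 + 2 = 81/16
  d8 = d2 + d3 = 48/5
Walk from origin (0, 0):
  seg 1: up by d6 = 582/25 → (0, 582/25)
  seg 2: left by d2 = 6 → (-6, 582/25)
  seg 3: up by d6 = 582/25 → (-6, 1164/25)
  seg 4: up by d1 = 5 → (-6, 1289/25)
  seg 5: down by d4 = -63/4 → (-6, 6731/100)
  seg 6: left by d2 = 6 → (-12, 6731/100)
  seg 7: right by d6 = 582/25 → (282/25, 6731/100)
  seg 8: up by d4 = -63/4 → (282/25, 1289/25)
  seg 9: right by d4 = -63/4 → (-447/100, 1289/25)
  seg 10: right by d3 = 18/5 → (-87/100, 1289/25)

d4 = -63/4
d5 = -63/16
d6 = 582/25
d7 = 81/16
d8 = 48/5
endpoint = (-87/100, 1289/25)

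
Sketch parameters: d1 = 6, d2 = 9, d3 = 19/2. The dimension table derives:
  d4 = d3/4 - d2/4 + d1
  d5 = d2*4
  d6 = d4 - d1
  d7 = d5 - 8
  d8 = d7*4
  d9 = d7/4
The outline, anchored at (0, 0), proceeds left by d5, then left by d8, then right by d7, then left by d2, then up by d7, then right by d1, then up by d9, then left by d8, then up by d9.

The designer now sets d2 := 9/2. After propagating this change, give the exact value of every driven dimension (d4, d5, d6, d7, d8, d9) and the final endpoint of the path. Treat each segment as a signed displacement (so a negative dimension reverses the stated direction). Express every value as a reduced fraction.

Apply edit: d2 := 9/2
  d4 = d3/4 - d2/4 + d1 = 29/4
  d5 = d2*4 = 18
  d6 = d4 - d1 = 5/4
  d7 = d5 - 8 = 10
  d8 = d7*4 = 40
  d9 = d7/4 = 5/2
Walk from origin (0, 0):
  seg 1: left by d5 = 18 → (-18, 0)
  seg 2: left by d8 = 40 → (-58, 0)
  seg 3: right by d7 = 10 → (-48, 0)
  seg 4: left by d2 = 9/2 → (-105/2, 0)
  seg 5: up by d7 = 10 → (-105/2, 10)
  seg 6: right by d1 = 6 → (-93/2, 10)
  seg 7: up by d9 = 5/2 → (-93/2, 25/2)
  seg 8: left by d8 = 40 → (-173/2, 25/2)
  seg 9: up by d9 = 5/2 → (-173/2, 15)

d4 = 29/4
d5 = 18
d6 = 5/4
d7 = 10
d8 = 40
d9 = 5/2
endpoint = (-173/2, 15)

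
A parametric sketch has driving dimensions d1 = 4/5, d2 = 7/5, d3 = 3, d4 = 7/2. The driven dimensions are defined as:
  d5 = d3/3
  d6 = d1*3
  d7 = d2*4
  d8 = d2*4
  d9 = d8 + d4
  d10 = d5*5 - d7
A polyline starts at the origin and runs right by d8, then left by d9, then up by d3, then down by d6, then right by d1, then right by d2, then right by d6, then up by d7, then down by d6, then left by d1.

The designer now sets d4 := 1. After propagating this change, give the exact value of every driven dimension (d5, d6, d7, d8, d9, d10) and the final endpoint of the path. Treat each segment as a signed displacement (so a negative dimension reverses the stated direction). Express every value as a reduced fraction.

d5 = 1
d6 = 12/5
d7 = 28/5
d8 = 28/5
d9 = 33/5
d10 = -3/5
endpoint = (14/5, 19/5)

Apply edit: d4 := 1
  d5 = d3/3 = 1
  d6 = d1*3 = 12/5
  d7 = d2*4 = 28/5
  d8 = d2*4 = 28/5
  d9 = d8 + d4 = 33/5
  d10 = d5*5 - d7 = -3/5
Walk from origin (0, 0):
  seg 1: right by d8 = 28/5 → (28/5, 0)
  seg 2: left by d9 = 33/5 → (-1, 0)
  seg 3: up by d3 = 3 → (-1, 3)
  seg 4: down by d6 = 12/5 → (-1, 3/5)
  seg 5: right by d1 = 4/5 → (-1/5, 3/5)
  seg 6: right by d2 = 7/5 → (6/5, 3/5)
  seg 7: right by d6 = 12/5 → (18/5, 3/5)
  seg 8: up by d7 = 28/5 → (18/5, 31/5)
  seg 9: down by d6 = 12/5 → (18/5, 19/5)
  seg 10: left by d1 = 4/5 → (14/5, 19/5)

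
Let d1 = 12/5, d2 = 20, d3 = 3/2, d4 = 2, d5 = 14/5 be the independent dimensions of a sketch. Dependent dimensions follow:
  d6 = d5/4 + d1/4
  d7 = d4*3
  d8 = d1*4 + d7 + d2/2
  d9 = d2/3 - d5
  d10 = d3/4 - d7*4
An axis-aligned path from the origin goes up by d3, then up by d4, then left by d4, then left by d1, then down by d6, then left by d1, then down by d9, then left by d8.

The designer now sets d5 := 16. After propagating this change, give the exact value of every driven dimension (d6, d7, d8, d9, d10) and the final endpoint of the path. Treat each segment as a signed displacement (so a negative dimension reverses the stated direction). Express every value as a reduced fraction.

Apply edit: d5 := 16
  d6 = d5/4 + d1/4 = 23/5
  d7 = d4*3 = 6
  d8 = d1*4 + d7 + d2/2 = 128/5
  d9 = d2/3 - d5 = -28/3
  d10 = d3/4 - d7*4 = -189/8
Walk from origin (0, 0):
  seg 1: up by d3 = 3/2 → (0, 3/2)
  seg 2: up by d4 = 2 → (0, 7/2)
  seg 3: left by d4 = 2 → (-2, 7/2)
  seg 4: left by d1 = 12/5 → (-22/5, 7/2)
  seg 5: down by d6 = 23/5 → (-22/5, -11/10)
  seg 6: left by d1 = 12/5 → (-34/5, -11/10)
  seg 7: down by d9 = -28/3 → (-34/5, 247/30)
  seg 8: left by d8 = 128/5 → (-162/5, 247/30)

d6 = 23/5
d7 = 6
d8 = 128/5
d9 = -28/3
d10 = -189/8
endpoint = (-162/5, 247/30)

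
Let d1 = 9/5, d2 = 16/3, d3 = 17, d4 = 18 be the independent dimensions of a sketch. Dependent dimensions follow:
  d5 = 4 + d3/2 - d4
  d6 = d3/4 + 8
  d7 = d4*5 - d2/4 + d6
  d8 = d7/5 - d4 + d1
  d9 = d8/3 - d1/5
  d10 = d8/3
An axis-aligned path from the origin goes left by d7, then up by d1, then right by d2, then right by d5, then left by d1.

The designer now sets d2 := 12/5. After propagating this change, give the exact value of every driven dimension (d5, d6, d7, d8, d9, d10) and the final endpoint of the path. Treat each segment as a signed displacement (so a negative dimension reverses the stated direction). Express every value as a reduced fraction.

Apply edit: d2 := 12/5
  d5 = 4 + d3/2 - d4 = -11/2
  d6 = d3/4 + 8 = 49/4
  d7 = d4*5 - d2/4 + d6 = 2033/20
  d8 = d7/5 - d4 + d1 = 413/100
  d9 = d8/3 - d1/5 = 61/60
  d10 = d8/3 = 413/300
Walk from origin (0, 0):
  seg 1: left by d7 = 2033/20 → (-2033/20, 0)
  seg 2: up by d1 = 9/5 → (-2033/20, 9/5)
  seg 3: right by d2 = 12/5 → (-397/4, 9/5)
  seg 4: right by d5 = -11/2 → (-419/4, 9/5)
  seg 5: left by d1 = 9/5 → (-2131/20, 9/5)

d5 = -11/2
d6 = 49/4
d7 = 2033/20
d8 = 413/100
d9 = 61/60
d10 = 413/300
endpoint = (-2131/20, 9/5)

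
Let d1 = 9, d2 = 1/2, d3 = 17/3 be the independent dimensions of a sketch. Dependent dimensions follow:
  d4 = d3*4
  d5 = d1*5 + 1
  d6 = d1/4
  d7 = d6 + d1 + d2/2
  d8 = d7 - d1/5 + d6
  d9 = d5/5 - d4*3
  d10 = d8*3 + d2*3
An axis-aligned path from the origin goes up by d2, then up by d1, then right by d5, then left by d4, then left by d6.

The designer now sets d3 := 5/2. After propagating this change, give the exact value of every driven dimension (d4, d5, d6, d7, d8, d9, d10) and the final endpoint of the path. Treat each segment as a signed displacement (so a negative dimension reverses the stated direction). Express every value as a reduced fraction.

Apply edit: d3 := 5/2
  d4 = d3*4 = 10
  d5 = d1*5 + 1 = 46
  d6 = d1/4 = 9/4
  d7 = d6 + d1 + d2/2 = 23/2
  d8 = d7 - d1/5 + d6 = 239/20
  d9 = d5/5 - d4*3 = -104/5
  d10 = d8*3 + d2*3 = 747/20
Walk from origin (0, 0):
  seg 1: up by d2 = 1/2 → (0, 1/2)
  seg 2: up by d1 = 9 → (0, 19/2)
  seg 3: right by d5 = 46 → (46, 19/2)
  seg 4: left by d4 = 10 → (36, 19/2)
  seg 5: left by d6 = 9/4 → (135/4, 19/2)

d4 = 10
d5 = 46
d6 = 9/4
d7 = 23/2
d8 = 239/20
d9 = -104/5
d10 = 747/20
endpoint = (135/4, 19/2)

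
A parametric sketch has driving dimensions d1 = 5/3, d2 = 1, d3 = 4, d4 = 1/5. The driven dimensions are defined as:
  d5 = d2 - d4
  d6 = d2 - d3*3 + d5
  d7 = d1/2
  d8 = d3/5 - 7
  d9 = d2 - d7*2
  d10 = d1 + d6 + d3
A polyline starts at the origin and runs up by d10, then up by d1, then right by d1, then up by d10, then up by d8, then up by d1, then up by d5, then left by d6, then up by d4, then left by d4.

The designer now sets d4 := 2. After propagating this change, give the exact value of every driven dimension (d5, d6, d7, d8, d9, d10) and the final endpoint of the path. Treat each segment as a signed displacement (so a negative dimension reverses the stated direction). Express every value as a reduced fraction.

d5 = -1
d6 = -12
d7 = 5/6
d8 = -31/5
d9 = -2/3
d10 = -19/3
endpoint = (35/3, -218/15)

Apply edit: d4 := 2
  d5 = d2 - d4 = -1
  d6 = d2 - d3*3 + d5 = -12
  d7 = d1/2 = 5/6
  d8 = d3/5 - 7 = -31/5
  d9 = d2 - d7*2 = -2/3
  d10 = d1 + d6 + d3 = -19/3
Walk from origin (0, 0):
  seg 1: up by d10 = -19/3 → (0, -19/3)
  seg 2: up by d1 = 5/3 → (0, -14/3)
  seg 3: right by d1 = 5/3 → (5/3, -14/3)
  seg 4: up by d10 = -19/3 → (5/3, -11)
  seg 5: up by d8 = -31/5 → (5/3, -86/5)
  seg 6: up by d1 = 5/3 → (5/3, -233/15)
  seg 7: up by d5 = -1 → (5/3, -248/15)
  seg 8: left by d6 = -12 → (41/3, -248/15)
  seg 9: up by d4 = 2 → (41/3, -218/15)
  seg 10: left by d4 = 2 → (35/3, -218/15)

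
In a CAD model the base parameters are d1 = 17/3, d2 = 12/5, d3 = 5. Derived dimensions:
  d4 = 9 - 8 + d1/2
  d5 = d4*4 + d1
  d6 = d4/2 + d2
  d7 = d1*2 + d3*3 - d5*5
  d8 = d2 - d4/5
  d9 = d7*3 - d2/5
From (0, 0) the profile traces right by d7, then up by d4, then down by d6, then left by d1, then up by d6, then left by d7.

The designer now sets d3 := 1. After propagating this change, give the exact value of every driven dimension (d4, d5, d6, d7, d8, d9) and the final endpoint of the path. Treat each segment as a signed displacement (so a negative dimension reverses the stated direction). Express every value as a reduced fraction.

Apply edit: d3 := 1
  d4 = 9 - 8 + d1/2 = 23/6
  d5 = d4*4 + d1 = 21
  d6 = d4/2 + d2 = 259/60
  d7 = d1*2 + d3*3 - d5*5 = -272/3
  d8 = d2 - d4/5 = 49/30
  d9 = d7*3 - d2/5 = -6812/25
Walk from origin (0, 0):
  seg 1: right by d7 = -272/3 → (-272/3, 0)
  seg 2: up by d4 = 23/6 → (-272/3, 23/6)
  seg 3: down by d6 = 259/60 → (-272/3, -29/60)
  seg 4: left by d1 = 17/3 → (-289/3, -29/60)
  seg 5: up by d6 = 259/60 → (-289/3, 23/6)
  seg 6: left by d7 = -272/3 → (-17/3, 23/6)

d4 = 23/6
d5 = 21
d6 = 259/60
d7 = -272/3
d8 = 49/30
d9 = -6812/25
endpoint = (-17/3, 23/6)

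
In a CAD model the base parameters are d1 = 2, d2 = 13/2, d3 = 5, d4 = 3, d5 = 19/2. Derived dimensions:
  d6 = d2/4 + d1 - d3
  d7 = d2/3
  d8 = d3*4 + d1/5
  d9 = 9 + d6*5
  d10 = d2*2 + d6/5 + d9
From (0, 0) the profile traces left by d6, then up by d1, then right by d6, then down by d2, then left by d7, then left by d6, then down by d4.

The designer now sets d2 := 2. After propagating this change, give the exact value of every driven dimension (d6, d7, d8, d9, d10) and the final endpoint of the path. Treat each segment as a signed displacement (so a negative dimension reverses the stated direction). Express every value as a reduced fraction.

Apply edit: d2 := 2
  d6 = d2/4 + d1 - d3 = -5/2
  d7 = d2/3 = 2/3
  d8 = d3*4 + d1/5 = 102/5
  d9 = 9 + d6*5 = -7/2
  d10 = d2*2 + d6/5 + d9 = 0
Walk from origin (0, 0):
  seg 1: left by d6 = -5/2 → (5/2, 0)
  seg 2: up by d1 = 2 → (5/2, 2)
  seg 3: right by d6 = -5/2 → (0, 2)
  seg 4: down by d2 = 2 → (0, 0)
  seg 5: left by d7 = 2/3 → (-2/3, 0)
  seg 6: left by d6 = -5/2 → (11/6, 0)
  seg 7: down by d4 = 3 → (11/6, -3)

d6 = -5/2
d7 = 2/3
d8 = 102/5
d9 = -7/2
d10 = 0
endpoint = (11/6, -3)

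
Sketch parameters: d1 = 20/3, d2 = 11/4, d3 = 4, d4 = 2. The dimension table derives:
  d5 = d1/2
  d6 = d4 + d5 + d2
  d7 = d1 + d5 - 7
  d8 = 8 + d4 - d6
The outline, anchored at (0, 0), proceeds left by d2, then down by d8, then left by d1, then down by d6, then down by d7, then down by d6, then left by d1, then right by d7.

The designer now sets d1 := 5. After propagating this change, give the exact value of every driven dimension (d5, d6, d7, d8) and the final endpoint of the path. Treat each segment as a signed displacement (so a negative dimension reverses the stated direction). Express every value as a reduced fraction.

d5 = 5/2
d6 = 29/4
d7 = 1/2
d8 = 11/4
endpoint = (-49/4, -71/4)

Apply edit: d1 := 5
  d5 = d1/2 = 5/2
  d6 = d4 + d5 + d2 = 29/4
  d7 = d1 + d5 - 7 = 1/2
  d8 = 8 + d4 - d6 = 11/4
Walk from origin (0, 0):
  seg 1: left by d2 = 11/4 → (-11/4, 0)
  seg 2: down by d8 = 11/4 → (-11/4, -11/4)
  seg 3: left by d1 = 5 → (-31/4, -11/4)
  seg 4: down by d6 = 29/4 → (-31/4, -10)
  seg 5: down by d7 = 1/2 → (-31/4, -21/2)
  seg 6: down by d6 = 29/4 → (-31/4, -71/4)
  seg 7: left by d1 = 5 → (-51/4, -71/4)
  seg 8: right by d7 = 1/2 → (-49/4, -71/4)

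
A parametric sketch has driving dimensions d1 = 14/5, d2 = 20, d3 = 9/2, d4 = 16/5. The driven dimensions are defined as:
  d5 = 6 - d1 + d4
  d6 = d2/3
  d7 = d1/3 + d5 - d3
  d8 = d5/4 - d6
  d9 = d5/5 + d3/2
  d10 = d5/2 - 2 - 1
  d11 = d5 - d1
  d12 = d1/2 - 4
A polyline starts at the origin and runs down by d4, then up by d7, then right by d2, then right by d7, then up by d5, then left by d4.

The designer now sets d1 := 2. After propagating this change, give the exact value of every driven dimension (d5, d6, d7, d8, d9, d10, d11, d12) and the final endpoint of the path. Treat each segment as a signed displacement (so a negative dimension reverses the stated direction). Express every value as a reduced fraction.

Apply edit: d1 := 2
  d5 = 6 - d1 + d4 = 36/5
  d6 = d2/3 = 20/3
  d7 = d1/3 + d5 - d3 = 101/30
  d8 = d5/4 - d6 = -73/15
  d9 = d5/5 + d3/2 = 369/100
  d10 = d5/2 - 2 - 1 = 3/5
  d11 = d5 - d1 = 26/5
  d12 = d1/2 - 4 = -3
Walk from origin (0, 0):
  seg 1: down by d4 = 16/5 → (0, -16/5)
  seg 2: up by d7 = 101/30 → (0, 1/6)
  seg 3: right by d2 = 20 → (20, 1/6)
  seg 4: right by d7 = 101/30 → (701/30, 1/6)
  seg 5: up by d5 = 36/5 → (701/30, 221/30)
  seg 6: left by d4 = 16/5 → (121/6, 221/30)

d5 = 36/5
d6 = 20/3
d7 = 101/30
d8 = -73/15
d9 = 369/100
d10 = 3/5
d11 = 26/5
d12 = -3
endpoint = (121/6, 221/30)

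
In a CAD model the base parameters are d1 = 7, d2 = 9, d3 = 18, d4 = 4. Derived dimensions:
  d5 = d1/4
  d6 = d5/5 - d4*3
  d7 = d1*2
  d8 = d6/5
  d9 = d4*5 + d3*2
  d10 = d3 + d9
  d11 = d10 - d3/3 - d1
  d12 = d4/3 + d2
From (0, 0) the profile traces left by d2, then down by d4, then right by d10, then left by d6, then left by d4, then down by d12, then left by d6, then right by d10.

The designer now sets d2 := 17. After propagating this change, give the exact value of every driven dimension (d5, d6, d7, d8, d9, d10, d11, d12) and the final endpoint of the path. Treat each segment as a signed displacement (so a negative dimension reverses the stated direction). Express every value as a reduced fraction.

Apply edit: d2 := 17
  d5 = d1/4 = 7/4
  d6 = d5/5 - d4*3 = -233/20
  d7 = d1*2 = 14
  d8 = d6/5 = -233/100
  d9 = d4*5 + d3*2 = 56
  d10 = d3 + d9 = 74
  d11 = d10 - d3/3 - d1 = 61
  d12 = d4/3 + d2 = 55/3
Walk from origin (0, 0):
  seg 1: left by d2 = 17 → (-17, 0)
  seg 2: down by d4 = 4 → (-17, -4)
  seg 3: right by d10 = 74 → (57, -4)
  seg 4: left by d6 = -233/20 → (1373/20, -4)
  seg 5: left by d4 = 4 → (1293/20, -4)
  seg 6: down by d12 = 55/3 → (1293/20, -67/3)
  seg 7: left by d6 = -233/20 → (763/10, -67/3)
  seg 8: right by d10 = 74 → (1503/10, -67/3)

d5 = 7/4
d6 = -233/20
d7 = 14
d8 = -233/100
d9 = 56
d10 = 74
d11 = 61
d12 = 55/3
endpoint = (1503/10, -67/3)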